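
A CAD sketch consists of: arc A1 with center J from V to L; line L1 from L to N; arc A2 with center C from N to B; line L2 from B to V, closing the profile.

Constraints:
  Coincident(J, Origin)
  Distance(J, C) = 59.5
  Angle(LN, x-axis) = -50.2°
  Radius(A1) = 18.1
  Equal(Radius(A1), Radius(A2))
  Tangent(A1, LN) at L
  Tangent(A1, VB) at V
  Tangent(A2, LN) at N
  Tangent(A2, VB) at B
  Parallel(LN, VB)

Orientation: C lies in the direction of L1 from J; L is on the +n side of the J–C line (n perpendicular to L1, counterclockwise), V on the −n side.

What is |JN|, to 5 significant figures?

62.192

The slot axis is L1's direction at -50.2°, so u = (cos -50.2°, sin -50.2°) = (0.64011, -0.76828) and n = (−sin -50.2°, cos -50.2°) = (0.76828, 0.64011). J is at the origin and C lies 59.5 along u from J, so C = 59.5·u = (38.087, -45.713). Tangency of A1 to both parallel lines with radius 18.1 puts L and V at J ± 18.1·n: L = (13.906, 11.586), V = (-13.906, -11.586). Equal radii place N and B the same way about C: N = C + 18.1·n = (51.992, -34.127), B = C − 18.1·n = (24.181, -57.299). Then |JN| = |N − J| = 62.192.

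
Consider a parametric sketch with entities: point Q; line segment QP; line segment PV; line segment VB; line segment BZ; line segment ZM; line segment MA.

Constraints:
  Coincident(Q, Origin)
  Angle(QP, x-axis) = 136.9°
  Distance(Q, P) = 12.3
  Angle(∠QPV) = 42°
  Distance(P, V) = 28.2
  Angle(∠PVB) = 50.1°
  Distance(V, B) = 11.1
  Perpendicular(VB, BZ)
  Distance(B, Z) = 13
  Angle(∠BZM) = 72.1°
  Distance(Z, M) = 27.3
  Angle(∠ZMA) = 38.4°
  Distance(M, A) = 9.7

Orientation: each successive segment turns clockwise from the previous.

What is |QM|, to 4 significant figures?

33.75

Q is at the origin; QP runs at 136.9° with length 12.3, so P = (-8.981, 8.404). ∠QPV = 42.0° gives PV at -1.100° from the x-axis; with |PV| = 28.2, V = (19.21, 7.863). ∠PVB = 50.1° gives VB at -131.0° from the x-axis; with |VB| = 11.1, B = (11.93, -0.5144). The perpendicularity gives BZ at right angles to VB, so BZ runs at 139.0°; with |BZ| = 13.0, Z = (2.120, 8.014). ∠BZM = 72.1° gives ZM at 31.10° from the x-axis; with |ZM| = 27.3, M = (25.50, 22.12). Then |QM| = |M − Q| = 33.75.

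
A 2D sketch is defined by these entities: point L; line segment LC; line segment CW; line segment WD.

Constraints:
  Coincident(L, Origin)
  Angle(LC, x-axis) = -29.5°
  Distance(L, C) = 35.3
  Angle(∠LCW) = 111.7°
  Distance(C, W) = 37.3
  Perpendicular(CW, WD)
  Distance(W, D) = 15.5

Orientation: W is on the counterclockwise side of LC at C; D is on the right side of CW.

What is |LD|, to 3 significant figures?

69.8

L is at the origin; LC runs at -29.5° with length 35.3, so C = 35.3·(cos -29.5°, sin -29.5°) = (30.7, -17.4). ∠LCW = 111.7°, so CW runs at -29.5° + (180° − 111.7°) = 38.8° from the x-axis; with |CW| = 37.3, W = C + 37.3·(cos 38.8°, sin 38.8°) = (59.8, 5.99). The perpendicularity gives WD at right angles to CW; with |WD| = 15.5 on the right of CW, D = W + 15.5·(0.627, -0.779) = (69.5, -6.09). Then |LD| = |D − L| = 69.8.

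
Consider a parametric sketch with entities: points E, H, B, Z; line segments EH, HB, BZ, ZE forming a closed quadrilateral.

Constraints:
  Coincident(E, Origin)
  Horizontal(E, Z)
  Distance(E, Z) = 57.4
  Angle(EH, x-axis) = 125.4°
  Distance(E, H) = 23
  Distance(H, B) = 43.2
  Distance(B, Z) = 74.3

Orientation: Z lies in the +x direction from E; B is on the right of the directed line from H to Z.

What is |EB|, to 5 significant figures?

27.579

Checks: |HB| = 43.20 ✓; |BZ| = 74.30 ✓.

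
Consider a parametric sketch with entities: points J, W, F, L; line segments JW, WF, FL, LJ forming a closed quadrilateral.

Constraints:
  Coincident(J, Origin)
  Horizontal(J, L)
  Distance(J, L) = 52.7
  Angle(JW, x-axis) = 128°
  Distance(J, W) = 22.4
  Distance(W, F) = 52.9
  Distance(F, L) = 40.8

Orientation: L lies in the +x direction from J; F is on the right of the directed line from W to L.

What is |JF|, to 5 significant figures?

30.504

J is at the origin; JL is horizontal with |JL| = 52.7 and L in +x, so L = (52.7, 0). JW runs at 128.0° with |JW| = 22.4, so W = (-13.791, 17.651). F is determined by |WF| = 52.9 and |FL| = 40.8 together: it lies at the intersection of circle(W, 52.9) and circle(L, 40.8). With |WL| = 68.794, the foot of the radical line on WL is 42.637 from W and the perpendicular offset is √(52.9² − 42.637²) = 31.312. Taking the right-of-WL solution: F = (19.385, -23.553).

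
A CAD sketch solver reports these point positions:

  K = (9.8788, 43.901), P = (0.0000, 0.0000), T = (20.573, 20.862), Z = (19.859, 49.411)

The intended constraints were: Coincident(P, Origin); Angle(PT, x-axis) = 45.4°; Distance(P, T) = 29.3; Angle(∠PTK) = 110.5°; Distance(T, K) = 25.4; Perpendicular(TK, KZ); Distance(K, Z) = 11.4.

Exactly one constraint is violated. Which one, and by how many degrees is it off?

Perpendicular(TK, KZ) — off by 4.00°.

P = (0.00, 0.00) ✓; PT at 45.40° ✓; |PT| = 29.30 ✓; ∠PTK = 110.5° ✓; |TK| = 25.40 ✓; ∠(TK, KZ) = 86.00° ✗; |KZ| = 11.40 ✓.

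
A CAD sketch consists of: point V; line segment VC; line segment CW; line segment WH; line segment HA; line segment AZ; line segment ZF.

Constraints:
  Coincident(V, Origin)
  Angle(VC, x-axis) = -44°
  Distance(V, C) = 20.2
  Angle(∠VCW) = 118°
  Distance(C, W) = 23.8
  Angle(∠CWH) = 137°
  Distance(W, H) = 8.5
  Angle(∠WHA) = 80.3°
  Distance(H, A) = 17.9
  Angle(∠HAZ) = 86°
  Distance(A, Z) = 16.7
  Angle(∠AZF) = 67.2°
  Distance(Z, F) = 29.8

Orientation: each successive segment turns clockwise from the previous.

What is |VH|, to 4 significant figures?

41.29

∠VCW = 118.0° gives CW at -106.0° from the x-axis; with |CW| = 23.8, W = (7.970, -36.91). ∠CWH = 137.0° gives WH at -149.0° from the x-axis; with |WH| = 8.5, H = (0.6846, -41.29). Then |VH| = |H − V| = 41.29.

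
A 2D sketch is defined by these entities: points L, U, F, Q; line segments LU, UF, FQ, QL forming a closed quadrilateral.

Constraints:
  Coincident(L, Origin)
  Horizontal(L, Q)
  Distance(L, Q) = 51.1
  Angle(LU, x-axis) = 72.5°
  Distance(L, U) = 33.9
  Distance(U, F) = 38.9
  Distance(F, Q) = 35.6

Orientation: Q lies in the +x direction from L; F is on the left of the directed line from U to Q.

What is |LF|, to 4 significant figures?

60.50

Checks: |UF| = 38.90 ✓; |FQ| = 35.60 ✓.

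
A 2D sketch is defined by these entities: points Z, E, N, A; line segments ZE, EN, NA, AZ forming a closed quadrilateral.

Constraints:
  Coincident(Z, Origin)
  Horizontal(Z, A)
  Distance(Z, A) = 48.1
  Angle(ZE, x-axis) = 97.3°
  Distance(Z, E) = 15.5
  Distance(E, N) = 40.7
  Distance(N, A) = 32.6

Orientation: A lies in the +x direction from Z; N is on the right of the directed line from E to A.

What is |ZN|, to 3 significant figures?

27.8

Checks: |EN| = 40.70 ✓; |NA| = 32.60 ✓.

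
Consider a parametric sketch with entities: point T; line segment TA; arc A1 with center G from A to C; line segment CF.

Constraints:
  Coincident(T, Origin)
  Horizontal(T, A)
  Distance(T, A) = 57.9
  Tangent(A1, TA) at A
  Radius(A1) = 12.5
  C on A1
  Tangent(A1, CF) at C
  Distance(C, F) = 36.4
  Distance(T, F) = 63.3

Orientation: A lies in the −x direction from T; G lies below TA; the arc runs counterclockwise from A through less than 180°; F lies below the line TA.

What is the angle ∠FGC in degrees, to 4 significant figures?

71.05°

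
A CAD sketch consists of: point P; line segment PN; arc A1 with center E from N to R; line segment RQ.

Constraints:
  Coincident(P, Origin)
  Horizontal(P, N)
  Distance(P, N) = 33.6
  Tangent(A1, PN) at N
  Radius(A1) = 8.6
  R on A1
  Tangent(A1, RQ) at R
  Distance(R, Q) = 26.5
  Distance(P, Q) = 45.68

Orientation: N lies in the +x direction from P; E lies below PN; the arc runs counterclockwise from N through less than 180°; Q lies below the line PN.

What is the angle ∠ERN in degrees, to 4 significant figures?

41.59°

Checks: |EN| = 8.600 ✓; |ER| = 8.600 ✓; ∠(ER, RQ) = 90.00° ✓; |RQ| = 26.50 ✓; |PQ| = 45.68 ✓.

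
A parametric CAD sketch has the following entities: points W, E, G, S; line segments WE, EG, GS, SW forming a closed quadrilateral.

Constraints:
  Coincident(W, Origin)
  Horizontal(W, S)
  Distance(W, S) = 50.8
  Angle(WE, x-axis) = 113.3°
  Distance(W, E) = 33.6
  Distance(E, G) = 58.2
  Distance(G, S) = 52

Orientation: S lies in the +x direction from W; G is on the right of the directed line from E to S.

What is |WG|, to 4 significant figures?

24.91

Checks: |EG| = 58.20 ✓; |GS| = 52.00 ✓.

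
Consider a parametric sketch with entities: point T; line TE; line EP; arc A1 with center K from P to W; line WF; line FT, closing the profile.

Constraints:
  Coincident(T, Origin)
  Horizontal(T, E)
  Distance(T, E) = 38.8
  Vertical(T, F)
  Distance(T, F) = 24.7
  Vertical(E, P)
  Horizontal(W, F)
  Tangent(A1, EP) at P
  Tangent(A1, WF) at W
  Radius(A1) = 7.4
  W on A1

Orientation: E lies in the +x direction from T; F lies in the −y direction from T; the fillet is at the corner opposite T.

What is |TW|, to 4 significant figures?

39.95

T is at the origin; TE is horizontal with |TE| = 38.8 and E on the +x side, so E = (38.80, 0.000). T and F share the same x with |TF| = 24.7 and F on the −y side, so F = (0.000, -24.70). The virtual corner opposite T is at (38.80, -24.70). The tangent condition forces KP to be normal to EP and the tangent condition forces KW to be normal to WF, with radius 7.4, so the center K sits 7.4 in from both sides at K = (31.40, -17.30). That places the tangent points at P = (38.80, -17.30) on EP and W = (31.40, -24.70) on WF. Then |TW| = |W − T| = 39.95.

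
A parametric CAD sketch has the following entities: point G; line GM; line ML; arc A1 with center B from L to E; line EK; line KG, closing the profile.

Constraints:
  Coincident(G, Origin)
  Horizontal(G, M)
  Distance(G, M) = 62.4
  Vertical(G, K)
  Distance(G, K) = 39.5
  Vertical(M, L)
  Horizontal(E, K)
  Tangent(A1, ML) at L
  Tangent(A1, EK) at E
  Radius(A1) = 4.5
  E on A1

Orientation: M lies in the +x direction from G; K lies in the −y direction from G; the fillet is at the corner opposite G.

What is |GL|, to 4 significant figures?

71.55

The virtual corner opposite G is at (62.40, -39.50). A1 meets ML tangentially, so BL is at right angles to ML and A1 meets EK tangentially, so BE is at right angles to EK, with radius 4.5, so the center B sits 4.5 in from both sides at B = (57.90, -35.00). That places the tangent points at L = (62.40, -35.00) on ML and E = (57.90, -39.50) on EK. Then |GL| = |L − G| = 71.55.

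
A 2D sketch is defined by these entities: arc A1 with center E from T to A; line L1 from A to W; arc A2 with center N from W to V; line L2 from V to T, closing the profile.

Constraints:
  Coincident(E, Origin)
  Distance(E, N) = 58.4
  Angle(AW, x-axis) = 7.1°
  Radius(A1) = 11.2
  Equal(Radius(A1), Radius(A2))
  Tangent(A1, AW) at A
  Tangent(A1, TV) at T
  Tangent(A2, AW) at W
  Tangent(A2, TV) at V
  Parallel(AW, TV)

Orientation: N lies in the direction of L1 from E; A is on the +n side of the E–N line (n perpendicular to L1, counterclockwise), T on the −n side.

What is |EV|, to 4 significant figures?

59.46

Tangency of A1 to both parallel lines with radius 11.2 puts A and T at E ± 11.2·n: A = (-1.384, 11.11), T = (1.384, -11.11). Equal radii place W and V the same way about N: W = N + 11.2·n = (56.57, 18.33), V = N − 11.2·n = (59.34, -3.896). Then |EV| = |V − E| = 59.46.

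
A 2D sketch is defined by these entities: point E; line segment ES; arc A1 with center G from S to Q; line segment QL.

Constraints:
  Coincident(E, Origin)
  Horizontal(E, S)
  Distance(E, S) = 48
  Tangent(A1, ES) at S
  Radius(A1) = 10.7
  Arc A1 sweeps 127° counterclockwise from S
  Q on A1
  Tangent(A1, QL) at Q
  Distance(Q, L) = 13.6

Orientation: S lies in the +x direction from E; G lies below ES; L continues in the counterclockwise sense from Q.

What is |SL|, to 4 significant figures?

28.00

E is at the origin; ES is horizontal with |ES| = 48.0 and S on the +x side, so S = (48.00, 0.000). Tangency of A1 to ES means the radius GS is perpendicular to ES, so G = S + (0, -10.7) = (48.00, -10.70). On A1, S sits at bearing 90° from G; a 127° counterclockwise sweep puts Q at bearing 217°, so Q = G + 10.7·(cos 217°, sin 217°) = (39.45, -17.14). Tangency of A1 to QL means the radius GQ is perpendicular to QL, so QL runs along (−sin 217°, cos 217°); with |QL| = 13.6, L = (47.64, -28.00). Then |SL| = |L − S| = 28.00.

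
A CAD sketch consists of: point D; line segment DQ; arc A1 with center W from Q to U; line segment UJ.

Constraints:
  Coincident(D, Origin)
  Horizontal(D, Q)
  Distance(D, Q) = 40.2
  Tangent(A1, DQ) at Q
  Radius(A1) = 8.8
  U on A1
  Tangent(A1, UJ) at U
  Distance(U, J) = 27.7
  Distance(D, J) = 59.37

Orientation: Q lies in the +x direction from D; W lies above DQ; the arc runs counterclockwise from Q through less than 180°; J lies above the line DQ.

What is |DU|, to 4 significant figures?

49.90

Checks: |WU| = 8.800 ✓; ∠(WU, UJ) = 90.00° ✓; |UJ| = 27.70 ✓; |DJ| = 59.37 ✓.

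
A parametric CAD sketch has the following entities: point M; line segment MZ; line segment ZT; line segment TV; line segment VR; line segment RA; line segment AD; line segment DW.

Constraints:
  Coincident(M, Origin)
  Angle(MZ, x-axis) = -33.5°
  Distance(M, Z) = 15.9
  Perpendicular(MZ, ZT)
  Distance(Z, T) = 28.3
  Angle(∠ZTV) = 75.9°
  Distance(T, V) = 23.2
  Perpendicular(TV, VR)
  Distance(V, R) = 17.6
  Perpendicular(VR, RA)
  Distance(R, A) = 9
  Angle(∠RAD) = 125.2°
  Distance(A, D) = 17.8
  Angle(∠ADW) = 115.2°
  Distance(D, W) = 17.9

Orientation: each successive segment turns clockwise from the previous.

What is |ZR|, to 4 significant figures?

19.05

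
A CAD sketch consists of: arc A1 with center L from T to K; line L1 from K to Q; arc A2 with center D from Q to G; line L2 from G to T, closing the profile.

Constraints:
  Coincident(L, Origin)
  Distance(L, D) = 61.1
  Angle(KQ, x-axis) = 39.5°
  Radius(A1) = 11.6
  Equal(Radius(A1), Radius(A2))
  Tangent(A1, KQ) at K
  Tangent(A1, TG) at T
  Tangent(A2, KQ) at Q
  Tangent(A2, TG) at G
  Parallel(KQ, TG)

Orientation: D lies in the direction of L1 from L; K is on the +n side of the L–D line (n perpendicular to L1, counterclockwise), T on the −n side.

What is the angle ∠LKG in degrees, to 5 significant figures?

69.208°

Tangency of A1 to both parallel lines with radius 11.6 puts K and T at L ± 11.6·n: K = (-7.3785, 8.9508), T = (7.3785, -8.9508). Equal radii place Q and G the same way about D: Q = D + 11.6·n = (39.768, 47.815), G = D − 11.6·n = (54.525, 29.914). Then cos ∠LKG = KL·KG / (|KL||KG|), giving 69.208°.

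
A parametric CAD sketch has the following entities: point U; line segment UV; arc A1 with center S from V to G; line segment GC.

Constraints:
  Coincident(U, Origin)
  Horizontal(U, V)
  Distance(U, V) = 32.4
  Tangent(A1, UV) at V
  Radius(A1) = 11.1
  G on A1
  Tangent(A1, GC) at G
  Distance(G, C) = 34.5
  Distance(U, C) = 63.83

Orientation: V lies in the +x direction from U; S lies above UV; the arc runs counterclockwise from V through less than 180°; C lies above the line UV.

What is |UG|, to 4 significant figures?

44.74

Checks: U = (0.00, 0.00) ✓; |SG| = 11.10 ✓; ∠(SG, GC) = 90.00° ✓; |GC| = 34.50 ✓; |UC| = 63.83 ✓.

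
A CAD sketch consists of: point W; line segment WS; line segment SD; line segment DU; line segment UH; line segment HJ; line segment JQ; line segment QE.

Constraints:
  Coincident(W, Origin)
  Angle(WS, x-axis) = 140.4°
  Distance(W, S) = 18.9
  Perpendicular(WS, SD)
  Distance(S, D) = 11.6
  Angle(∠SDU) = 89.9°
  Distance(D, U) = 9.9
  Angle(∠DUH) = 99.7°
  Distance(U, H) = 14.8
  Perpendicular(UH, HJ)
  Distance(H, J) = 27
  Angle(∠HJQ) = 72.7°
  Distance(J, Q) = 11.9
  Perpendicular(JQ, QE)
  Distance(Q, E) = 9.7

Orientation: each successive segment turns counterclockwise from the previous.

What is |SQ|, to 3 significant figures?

13.4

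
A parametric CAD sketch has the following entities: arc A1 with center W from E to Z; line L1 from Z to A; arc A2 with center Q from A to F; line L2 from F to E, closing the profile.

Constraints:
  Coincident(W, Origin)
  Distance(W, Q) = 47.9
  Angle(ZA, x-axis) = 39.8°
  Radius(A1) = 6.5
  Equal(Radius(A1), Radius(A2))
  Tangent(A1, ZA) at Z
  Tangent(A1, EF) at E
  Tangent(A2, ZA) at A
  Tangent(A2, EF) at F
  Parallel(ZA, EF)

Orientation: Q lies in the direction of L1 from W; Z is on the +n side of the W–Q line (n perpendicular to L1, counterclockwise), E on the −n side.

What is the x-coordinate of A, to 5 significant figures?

32.640

The slot axis is L1's direction at 39.8°, so u = (cos 39.8°, sin 39.8°) = (0.76828, 0.64011) and n = (−sin 39.8°, cos 39.8°) = (-0.64011, 0.76828). W is at the origin and Q lies 47.9 along u from W, so Q = 47.9·u = (36.801, 30.661). Tangency of A1 to both parallel lines with radius 6.5 puts Z and E at W ± 6.5·n: Z = (-4.1607, 4.9938), E = (4.1607, -4.9938). Equal radii place A and F the same way about Q: A = Q + 6.5·n = (32.640, 35.655), F = Q − 6.5·n = (40.961, 25.667). So A.x = 32.640.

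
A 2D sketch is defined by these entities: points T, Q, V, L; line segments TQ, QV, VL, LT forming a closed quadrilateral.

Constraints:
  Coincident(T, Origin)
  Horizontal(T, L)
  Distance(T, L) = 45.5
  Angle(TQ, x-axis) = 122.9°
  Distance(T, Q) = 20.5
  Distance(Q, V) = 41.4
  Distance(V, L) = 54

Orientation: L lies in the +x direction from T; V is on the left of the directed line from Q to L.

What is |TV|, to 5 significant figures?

49.925

T is at the origin; TL is horizontal with |TL| = 45.5 and L in +x, so L = (45.5, 0). TQ runs at 122.9° with |TQ| = 20.5, so Q = (-11.135, 17.212). V is determined by |QV| = 41.4 and |VL| = 54.0 together: it lies at the intersection of circle(Q, 41.4) and circle(L, 54.0). With |QL| = 59.193, the foot of the radical line on QL is 19.443 from Q and the perpendicular offset is √(41.4² − 19.443²) = 36.550. Taking the left-of-QL solution: V = (18.096, 46.530).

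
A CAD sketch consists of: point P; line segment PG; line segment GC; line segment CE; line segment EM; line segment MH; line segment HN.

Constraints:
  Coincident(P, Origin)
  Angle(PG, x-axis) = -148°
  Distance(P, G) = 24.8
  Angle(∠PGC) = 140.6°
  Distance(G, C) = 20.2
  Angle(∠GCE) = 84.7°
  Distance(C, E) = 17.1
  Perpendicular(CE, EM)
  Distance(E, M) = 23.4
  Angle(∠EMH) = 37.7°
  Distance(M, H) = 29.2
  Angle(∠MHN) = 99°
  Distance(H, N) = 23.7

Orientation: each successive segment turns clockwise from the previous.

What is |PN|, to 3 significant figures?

54.8

P is at the origin; PG runs at -148.0° with length 24.8, so G = (-21.0, -13.1). ∠PGC = 140.6° gives GC at 173° from the x-axis; with |GC| = 20.2, C = (-41.1, -10.5). ∠GCE = 84.7° gives CE at 77.3° from the x-axis; with |CE| = 17.1, E = (-37.3, 6.14). CE is perpendicular to EM, so EM runs at -12.7°; with |EM| = 23.4, M = (-14.5, 0.997). ∠EMH = 37.7° gives MH at -155° from the x-axis; with |MH| = 29.2, H = (-40.9, -11.3). ∠MHN = 99.0° gives HN at 124° from the x-axis; with |HN| = 23.7, N = (-54.2, 8.30). Then |PN| = |N − P| = 54.8.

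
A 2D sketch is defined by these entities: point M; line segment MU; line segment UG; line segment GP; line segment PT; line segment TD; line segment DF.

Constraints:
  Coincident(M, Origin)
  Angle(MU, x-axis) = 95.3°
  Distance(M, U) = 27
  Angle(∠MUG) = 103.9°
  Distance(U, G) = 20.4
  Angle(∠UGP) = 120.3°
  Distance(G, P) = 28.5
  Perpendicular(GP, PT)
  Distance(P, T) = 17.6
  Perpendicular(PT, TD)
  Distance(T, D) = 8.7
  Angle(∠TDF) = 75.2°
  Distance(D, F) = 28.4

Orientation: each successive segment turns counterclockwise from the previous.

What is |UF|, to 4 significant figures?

46.36

M is at the origin; MU runs at 95.3° with length 27.0, so U = (-2.494, 26.88). ∠MUG = 103.9° gives UG at 171.4° from the x-axis; with |UG| = 20.4, G = (-22.66, 29.94). ∠UGP = 120.3° gives GP at -128.9° from the x-axis; with |GP| = 28.5, P = (-40.56, 7.755). GP ⟂ PT, so PT runs at -38.90°; with |PT| = 17.6, T = (-26.86, -3.297). PT ⟂ TD, so TD runs at 51.10°; with |TD| = 8.7, D = (-21.40, 3.474). ∠TDF = 75.2° gives DF at 155.9° from the x-axis; with |DF| = 28.4, F = (-47.33, 15.07). Then |UF| = |F − U| = 46.36.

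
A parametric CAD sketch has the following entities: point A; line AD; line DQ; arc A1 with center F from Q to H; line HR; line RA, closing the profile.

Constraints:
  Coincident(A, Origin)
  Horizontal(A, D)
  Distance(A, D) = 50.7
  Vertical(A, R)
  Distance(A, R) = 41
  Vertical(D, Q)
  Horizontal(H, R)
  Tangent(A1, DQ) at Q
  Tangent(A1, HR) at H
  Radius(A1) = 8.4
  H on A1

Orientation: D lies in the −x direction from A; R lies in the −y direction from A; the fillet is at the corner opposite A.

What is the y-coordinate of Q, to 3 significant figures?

-32.6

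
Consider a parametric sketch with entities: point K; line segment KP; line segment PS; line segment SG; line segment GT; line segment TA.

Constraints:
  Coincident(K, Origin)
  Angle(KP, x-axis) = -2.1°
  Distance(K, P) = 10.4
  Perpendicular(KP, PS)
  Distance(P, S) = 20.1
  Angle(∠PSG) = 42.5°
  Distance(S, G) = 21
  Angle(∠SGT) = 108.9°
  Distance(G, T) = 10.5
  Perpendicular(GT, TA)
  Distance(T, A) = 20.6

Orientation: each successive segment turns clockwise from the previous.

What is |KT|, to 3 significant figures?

4.77

K is at the origin; KP runs at -2.1° with length 10.4, so P = (10.4, -0.381). The perpendicularity gives PS at right angles to KP, so PS runs at -92.1°; with |PS| = 20.1, S = (9.66, -20.5). ∠PSG = 42.5° gives SG at 130° from the x-axis; with |SG| = 21.0, G = (-3.95, -4.48). ∠SGT = 108.9° gives GT at 59.3° from the x-axis; with |GT| = 10.5, T = (1.41, 4.55). Then |KT| = |T − K| = 4.77.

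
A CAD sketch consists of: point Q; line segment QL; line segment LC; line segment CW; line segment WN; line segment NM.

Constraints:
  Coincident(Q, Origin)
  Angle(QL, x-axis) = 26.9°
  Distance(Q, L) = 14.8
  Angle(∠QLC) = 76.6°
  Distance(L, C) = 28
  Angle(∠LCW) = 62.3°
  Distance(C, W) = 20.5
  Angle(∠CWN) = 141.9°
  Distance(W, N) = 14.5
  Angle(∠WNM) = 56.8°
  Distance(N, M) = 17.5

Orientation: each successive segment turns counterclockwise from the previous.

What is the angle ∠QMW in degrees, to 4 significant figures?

73.73°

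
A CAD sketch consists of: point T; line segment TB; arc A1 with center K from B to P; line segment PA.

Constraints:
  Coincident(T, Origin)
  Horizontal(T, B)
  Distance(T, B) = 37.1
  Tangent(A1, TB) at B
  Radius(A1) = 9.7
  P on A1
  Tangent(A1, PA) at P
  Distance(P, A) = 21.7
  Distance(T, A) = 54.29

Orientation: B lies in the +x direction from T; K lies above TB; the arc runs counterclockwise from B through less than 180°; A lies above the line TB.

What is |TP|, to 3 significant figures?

48.0

T is at the origin; T and B share the same y with |TB| = 37.1 and B on the +x side, so B = (37.1, 0.00). Tangency of A1 to TB means the radius KB is perpendicular to TB, so K = B + (0, 9.7) = (37.1, 9.70). Since KP ⟂ PA (tangency), |KA| = √(9.7² + 21.7²) = 23.8 regardless of where P sits on A1. So A lies on both circle(T, 54.29) and circle(K, 23.8); the above-TB intersection is A = (43.4, 32.6). P is the foot of the tangent from A: P = (46.7, 11.2).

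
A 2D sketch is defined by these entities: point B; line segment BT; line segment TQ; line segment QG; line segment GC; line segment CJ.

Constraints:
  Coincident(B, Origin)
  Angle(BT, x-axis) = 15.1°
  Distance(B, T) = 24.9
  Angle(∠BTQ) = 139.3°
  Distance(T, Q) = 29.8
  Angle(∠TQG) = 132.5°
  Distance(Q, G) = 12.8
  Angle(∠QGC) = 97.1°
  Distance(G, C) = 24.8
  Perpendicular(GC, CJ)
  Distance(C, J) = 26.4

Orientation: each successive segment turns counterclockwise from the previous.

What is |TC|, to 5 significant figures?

36.095

∠TQG = 132.5° gives QG at 103.30° from the x-axis; with |QG| = 12.8, G = (37.846, 43.590). ∠QGC = 97.1° gives GC at -173.80° from the x-axis; with |GC| = 24.8, C = (13.191, 40.912). Then |TC| = |C − T| = 36.095.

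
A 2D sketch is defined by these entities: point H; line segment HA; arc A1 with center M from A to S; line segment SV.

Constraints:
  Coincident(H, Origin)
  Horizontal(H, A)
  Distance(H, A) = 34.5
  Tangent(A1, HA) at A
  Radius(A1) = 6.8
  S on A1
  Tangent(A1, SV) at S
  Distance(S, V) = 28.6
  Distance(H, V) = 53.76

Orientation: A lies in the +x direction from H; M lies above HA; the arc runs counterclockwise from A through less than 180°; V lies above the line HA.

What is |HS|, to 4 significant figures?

41.89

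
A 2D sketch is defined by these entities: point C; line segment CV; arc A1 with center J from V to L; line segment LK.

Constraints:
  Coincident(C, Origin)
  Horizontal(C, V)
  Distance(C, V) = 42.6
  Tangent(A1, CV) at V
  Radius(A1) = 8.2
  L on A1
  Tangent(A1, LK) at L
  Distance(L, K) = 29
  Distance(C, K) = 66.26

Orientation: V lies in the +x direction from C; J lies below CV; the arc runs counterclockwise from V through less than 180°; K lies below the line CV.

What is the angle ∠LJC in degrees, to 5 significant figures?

53.520°

C is at the origin; CV is horizontal with |CV| = 42.6 and V on the +x side, so V = (42.600, 0.0000). The tangent condition forces JV to be normal to CV, so J = V + (0, -8.2) = (42.600, -8.2000). Since JL ⟂ LK (tangency), |JK| = √(8.2² + 29.0²) = 30.137 regardless of where L sits on A1. So K lies on both circle(C, 66.26) and circle(J, 30.137); the below-CV intersection is K = (56.205, -35.091). L is the foot of the tangent from K: L = (36.566, -13.753).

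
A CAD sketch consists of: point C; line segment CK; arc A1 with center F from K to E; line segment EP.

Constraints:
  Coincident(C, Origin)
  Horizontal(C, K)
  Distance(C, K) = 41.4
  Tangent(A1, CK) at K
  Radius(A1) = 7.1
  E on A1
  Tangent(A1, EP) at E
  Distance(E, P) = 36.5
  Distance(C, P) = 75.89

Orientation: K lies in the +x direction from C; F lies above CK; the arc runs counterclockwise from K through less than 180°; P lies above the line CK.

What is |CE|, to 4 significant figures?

47.23

Checks: |FE| = 7.100 ✓; ∠(FE, EP) = 90.00° ✓; |EP| = 36.50 ✓; |CP| = 75.89 ✓.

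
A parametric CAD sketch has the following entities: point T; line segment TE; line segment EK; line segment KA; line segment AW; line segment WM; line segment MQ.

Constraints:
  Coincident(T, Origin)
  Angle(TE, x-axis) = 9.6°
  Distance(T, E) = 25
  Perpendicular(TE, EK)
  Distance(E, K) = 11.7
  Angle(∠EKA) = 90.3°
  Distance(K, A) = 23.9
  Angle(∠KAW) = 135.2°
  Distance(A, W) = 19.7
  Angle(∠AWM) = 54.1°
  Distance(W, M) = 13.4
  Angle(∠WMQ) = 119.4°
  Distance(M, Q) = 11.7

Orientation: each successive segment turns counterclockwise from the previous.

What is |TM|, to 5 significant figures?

4.2256

T is at the origin; TE runs at 9.6° with length 25.0, so E = (24.650, 4.1692). The perpendicularity gives EK at right angles to TE, so EK runs at 99.600°; with |EK| = 11.7, K = (22.699, 15.705). ∠EKA = 90.3° gives KA at -170.70° from the x-axis; with |KA| = 23.9, A = (-0.88715, 11.843). ∠KAW = 135.2° gives AW at -125.90° from the x-axis; with |AW| = 19.7, W = (-12.439, -4.1148). ∠AWM = 54.1° gives WM at 2.8422e-14° from the x-axis; with |WM| = 13.4, M = (0.96132, -4.1148). Then |TM| = |M − T| = 4.2256.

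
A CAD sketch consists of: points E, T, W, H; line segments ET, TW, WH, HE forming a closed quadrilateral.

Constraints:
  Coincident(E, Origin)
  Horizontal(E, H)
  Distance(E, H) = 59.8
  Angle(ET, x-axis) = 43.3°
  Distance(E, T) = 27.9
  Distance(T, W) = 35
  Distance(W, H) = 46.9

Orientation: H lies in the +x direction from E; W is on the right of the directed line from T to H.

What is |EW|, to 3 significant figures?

22.0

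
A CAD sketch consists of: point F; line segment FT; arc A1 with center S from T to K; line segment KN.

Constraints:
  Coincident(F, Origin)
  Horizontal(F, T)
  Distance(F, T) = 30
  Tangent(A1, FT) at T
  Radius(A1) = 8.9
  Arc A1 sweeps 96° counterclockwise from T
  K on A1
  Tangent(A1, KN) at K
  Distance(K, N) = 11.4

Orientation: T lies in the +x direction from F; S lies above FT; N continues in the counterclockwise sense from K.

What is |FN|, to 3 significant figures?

43.2

F is at the origin; FT is horizontal with |FT| = 30.0 and T on the +x side, so T = (30.0, 0.00). Tangency of A1 to FT means the radius ST is perpendicular to FT, so S = T + (0, 8.9) = (30.0, 8.90). On A1, T sits at bearing -90° from S; a 96° counterclockwise sweep puts K at bearing 6°, so K = S + 8.9·(cos 6°, sin 6°) = (38.9, 9.83). Tangency of A1 to KN means the radius SK is perpendicular to KN, so KN runs along (−sin 6°, cos 6°); with |KN| = 11.4, N = (37.7, 21.2). Then |FN| = |N − F| = 43.2.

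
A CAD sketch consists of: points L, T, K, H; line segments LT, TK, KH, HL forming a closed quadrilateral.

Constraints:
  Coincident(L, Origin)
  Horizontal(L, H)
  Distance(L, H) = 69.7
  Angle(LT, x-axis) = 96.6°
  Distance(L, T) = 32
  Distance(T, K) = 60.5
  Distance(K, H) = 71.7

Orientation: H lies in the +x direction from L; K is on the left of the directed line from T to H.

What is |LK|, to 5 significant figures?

81.168

L is at the origin; L and H share the same y with |LH| = 69.7 and H in +x, so H = (69.7, 0). LT runs at 96.6° with |LT| = 32.0, so T = (-3.6780, 31.788). K is determined by |TK| = 60.5 and |KH| = 71.7 together: it lies at the intersection of circle(T, 60.5) and circle(H, 71.7). With |TH| = 79.968, the foot of the radical line on TH is 30.726 from T and the perpendicular offset is √(60.5² − 30.726²) = 52.117. Taking the left-of-TH solution: K = (45.233, 67.396).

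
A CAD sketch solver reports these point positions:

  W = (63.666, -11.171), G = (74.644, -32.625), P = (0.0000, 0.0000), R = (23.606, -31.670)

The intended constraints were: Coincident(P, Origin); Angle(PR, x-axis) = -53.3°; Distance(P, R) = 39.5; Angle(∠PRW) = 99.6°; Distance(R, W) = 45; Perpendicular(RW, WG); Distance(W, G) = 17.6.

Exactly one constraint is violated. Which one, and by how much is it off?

Distance(W, G) = 17.6 — off by 6.50.

P = (0.00, 0.00) ✓; PR at -53.30° ✓; |PR| = 39.50 ✓; ∠PRW = 99.60° ✓; |RW| = 45.00 ✓; ∠(RW, WG) = 90.00° ✓; |WG| = 24.10 ✗.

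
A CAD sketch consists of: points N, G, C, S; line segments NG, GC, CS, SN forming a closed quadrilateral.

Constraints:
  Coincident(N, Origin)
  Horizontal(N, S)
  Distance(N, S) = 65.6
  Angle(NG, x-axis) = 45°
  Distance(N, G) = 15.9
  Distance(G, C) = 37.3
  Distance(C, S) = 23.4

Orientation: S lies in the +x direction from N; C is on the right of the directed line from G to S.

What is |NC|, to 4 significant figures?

44.11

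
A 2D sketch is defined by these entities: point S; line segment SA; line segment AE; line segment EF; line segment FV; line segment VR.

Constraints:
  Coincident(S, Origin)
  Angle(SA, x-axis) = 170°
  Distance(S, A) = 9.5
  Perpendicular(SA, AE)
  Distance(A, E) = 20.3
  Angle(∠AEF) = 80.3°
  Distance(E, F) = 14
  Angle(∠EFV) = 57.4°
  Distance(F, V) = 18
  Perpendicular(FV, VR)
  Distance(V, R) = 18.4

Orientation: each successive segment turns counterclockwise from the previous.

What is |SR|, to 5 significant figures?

27.356

∠EFV = 57.4° gives FV at 122.30° from the x-axis; with |FV| = 18.0, V = (-8.4993, -3.2005). FV ⟂ VR, so VR runs at -147.70°; with |VR| = 18.4, R = (-24.052, -13.033). Then |SR| = |R − S| = 27.356.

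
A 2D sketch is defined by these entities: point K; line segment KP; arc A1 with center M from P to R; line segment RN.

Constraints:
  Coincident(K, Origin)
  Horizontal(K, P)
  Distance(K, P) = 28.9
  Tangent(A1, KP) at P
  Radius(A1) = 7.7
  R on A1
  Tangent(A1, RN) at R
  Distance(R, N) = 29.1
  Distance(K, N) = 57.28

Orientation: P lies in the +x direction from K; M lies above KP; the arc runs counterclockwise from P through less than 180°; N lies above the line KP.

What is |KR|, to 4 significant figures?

36.11

Checks: |MP| = 7.700 ✓; |MR| = 7.700 ✓; ∠(MR, RN) = 90.00° ✓; |RN| = 29.10 ✓; |KN| = 57.28 ✓.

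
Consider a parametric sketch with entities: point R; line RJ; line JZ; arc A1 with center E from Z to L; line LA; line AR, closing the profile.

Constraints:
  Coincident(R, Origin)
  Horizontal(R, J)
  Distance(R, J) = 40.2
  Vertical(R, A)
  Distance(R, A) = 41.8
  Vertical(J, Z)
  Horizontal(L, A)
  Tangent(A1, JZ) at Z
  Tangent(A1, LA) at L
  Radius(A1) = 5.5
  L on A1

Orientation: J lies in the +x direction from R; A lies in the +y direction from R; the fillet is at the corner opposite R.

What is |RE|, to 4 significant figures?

50.22

R is at the origin; R and J share the same y with |RJ| = 40.2 and J on the +x side, so J = (40.20, 0.000). R and A share the same x with |RA| = 41.8 and A on the +y side, so A = (0.000, 41.80). The virtual corner opposite R is at (40.20, 41.80). Tangency of A1 to JZ means the radius EZ is perpendicular to JZ and the tangent condition forces EL to be normal to LA, with radius 5.5, so the center E sits 5.5 in from both sides at E = (34.70, 36.30). Then |RE| = |E − R| = 50.22.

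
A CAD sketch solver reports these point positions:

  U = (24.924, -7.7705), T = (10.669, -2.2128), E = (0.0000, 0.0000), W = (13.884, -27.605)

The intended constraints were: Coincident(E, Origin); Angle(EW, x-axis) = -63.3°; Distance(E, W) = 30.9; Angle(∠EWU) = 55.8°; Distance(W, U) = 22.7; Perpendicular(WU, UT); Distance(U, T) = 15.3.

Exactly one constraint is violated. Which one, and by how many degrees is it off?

Perpendicular(WU, UT) — off by 7.80°.

E = (0.00, 0.00) ✓; EW at -63.30° ✓; |EW| = 30.90 ✓; ∠EWU = 55.80° ✓; |WU| = 22.70 ✓; ∠(WU, UT) = 97.80° ✗; |UT| = 15.30 ✓.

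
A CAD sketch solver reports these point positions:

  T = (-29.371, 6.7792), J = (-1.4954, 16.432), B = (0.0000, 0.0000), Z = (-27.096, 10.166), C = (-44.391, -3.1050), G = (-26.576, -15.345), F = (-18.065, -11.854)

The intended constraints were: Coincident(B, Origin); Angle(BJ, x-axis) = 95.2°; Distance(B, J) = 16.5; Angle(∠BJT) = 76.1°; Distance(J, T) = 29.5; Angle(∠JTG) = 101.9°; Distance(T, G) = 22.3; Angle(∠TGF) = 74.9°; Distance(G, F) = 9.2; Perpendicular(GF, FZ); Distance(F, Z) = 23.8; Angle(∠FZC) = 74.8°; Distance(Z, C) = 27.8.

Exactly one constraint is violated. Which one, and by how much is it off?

Distance(Z, C) = 27.8 — off by 6.00.

B = (0.00, 0.00) ✓; BJ at 95.20° ✓; |BJ| = 16.50 ✓; ∠BJT = 76.10° ✓; |JT| = 29.50 ✓; ∠JTG = 101.9° ✓; |TG| = 22.30 ✓; ∠TGF = 74.90° ✓; |GF| = 9.199 ✓; ∠(GF, FZ) = 90.00° ✓; |FZ| = 23.80 ✓; ∠FZC = 74.80° ✓; |ZC| = 21.80 ✗.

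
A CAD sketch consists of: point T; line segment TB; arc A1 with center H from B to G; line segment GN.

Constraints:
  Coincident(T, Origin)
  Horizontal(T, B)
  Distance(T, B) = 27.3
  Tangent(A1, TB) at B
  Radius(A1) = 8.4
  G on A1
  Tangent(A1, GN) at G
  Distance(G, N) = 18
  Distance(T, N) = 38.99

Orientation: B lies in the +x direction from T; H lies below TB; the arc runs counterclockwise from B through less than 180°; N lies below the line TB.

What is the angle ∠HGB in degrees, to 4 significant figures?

33.12°

T is at the origin; T and B share the same y with |TB| = 27.3 and B on the +x side, so B = (27.30, 0.000). The tangent condition forces HB to be normal to TB, so H = B + (0, -8.4) = (27.30, -8.400). Since HG ⟂ GN (tangency), |HN| = √(8.4² + 18.0²) = 19.86 regardless of where G sits on A1. So N lies on both circle(T, 38.99) and circle(H, 19.86); the below-TB intersection is N = (26.86, -28.26). G is the foot of the tangent from N: G = (19.61, -11.78).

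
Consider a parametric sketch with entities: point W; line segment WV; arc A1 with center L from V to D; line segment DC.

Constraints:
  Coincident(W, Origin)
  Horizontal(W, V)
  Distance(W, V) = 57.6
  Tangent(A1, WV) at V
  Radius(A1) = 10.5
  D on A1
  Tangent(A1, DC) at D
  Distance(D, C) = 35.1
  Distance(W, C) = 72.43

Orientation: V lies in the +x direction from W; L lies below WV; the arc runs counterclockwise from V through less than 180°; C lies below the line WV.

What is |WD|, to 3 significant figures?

49.1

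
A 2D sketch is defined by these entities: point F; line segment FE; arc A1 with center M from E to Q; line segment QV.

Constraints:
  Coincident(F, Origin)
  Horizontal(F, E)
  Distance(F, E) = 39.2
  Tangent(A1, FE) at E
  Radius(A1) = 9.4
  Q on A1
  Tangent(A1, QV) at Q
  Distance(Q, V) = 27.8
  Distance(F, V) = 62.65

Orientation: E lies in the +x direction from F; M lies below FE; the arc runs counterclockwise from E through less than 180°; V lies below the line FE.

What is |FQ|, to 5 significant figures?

35.932

Checks: |MQ| = 9.400 ✓; ∠(MQ, QV) = 90.00° ✓; |QV| = 27.80 ✓; |FV| = 62.65 ✓.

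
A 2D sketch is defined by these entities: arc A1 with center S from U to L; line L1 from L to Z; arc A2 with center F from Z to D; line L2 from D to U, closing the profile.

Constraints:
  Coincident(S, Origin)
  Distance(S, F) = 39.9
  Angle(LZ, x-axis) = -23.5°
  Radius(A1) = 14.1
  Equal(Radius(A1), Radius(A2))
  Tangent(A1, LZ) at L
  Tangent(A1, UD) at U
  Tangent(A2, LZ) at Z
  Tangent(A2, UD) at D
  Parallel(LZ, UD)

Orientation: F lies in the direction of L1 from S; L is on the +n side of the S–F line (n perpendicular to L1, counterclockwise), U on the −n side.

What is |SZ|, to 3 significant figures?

42.3

Tangency of A1 to both parallel lines with radius 14.1 puts L and U at S ± 14.1·n: L = (5.62, 12.9), U = (-5.62, -12.9). Equal radii place Z and D the same way about F: Z = F + 14.1·n = (42.2, -2.98), D = F − 14.1·n = (31.0, -28.8). Then |SZ| = |Z − S| = 42.3.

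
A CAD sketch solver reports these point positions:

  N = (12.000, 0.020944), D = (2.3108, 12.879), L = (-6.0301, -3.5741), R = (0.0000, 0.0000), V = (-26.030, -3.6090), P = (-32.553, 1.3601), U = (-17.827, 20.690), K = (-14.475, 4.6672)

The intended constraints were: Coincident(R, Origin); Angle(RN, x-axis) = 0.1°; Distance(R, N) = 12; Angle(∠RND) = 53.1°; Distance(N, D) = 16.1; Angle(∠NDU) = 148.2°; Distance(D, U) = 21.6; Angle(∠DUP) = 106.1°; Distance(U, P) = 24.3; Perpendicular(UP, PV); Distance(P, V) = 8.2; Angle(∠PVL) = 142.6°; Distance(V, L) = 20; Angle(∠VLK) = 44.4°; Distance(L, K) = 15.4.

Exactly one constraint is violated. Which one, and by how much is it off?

Distance(L, K) = 15.4 — off by 3.60.

R = (0.00, 0.00) ✓; RN at 0.1000° ✓; |RN| = 12.00 ✓; ∠RND = 53.10° ✓; |ND| = 16.10 ✓; ∠NDU = 148.2° ✓; |DU| = 21.60 ✓; ∠DUP = 106.1° ✓; |UP| = 24.30 ✓; ∠(UP, PV) = 90.00° ✓; |PV| = 8.200 ✓; ∠PVL = 142.6° ✓; |VL| = 20.00 ✓; ∠VLK = 44.40° ✓; |LK| = 11.80 ✗.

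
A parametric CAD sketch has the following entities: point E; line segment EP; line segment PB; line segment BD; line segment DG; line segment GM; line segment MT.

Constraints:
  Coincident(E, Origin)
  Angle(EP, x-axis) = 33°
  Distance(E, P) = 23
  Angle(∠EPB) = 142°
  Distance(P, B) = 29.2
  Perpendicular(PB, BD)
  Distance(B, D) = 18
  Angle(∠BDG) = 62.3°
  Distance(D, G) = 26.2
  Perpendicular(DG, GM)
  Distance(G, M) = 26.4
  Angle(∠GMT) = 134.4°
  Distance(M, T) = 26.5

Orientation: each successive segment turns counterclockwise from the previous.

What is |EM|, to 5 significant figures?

48.276

E is at the origin; EP runs at 33.0° with length 23.0, so P = (19.289, 12.527). ∠EPB = 142.0° gives PB at 71.000° from the x-axis; with |PB| = 29.2, B = (28.796, 40.136). The perpendicularity gives BD at right angles to PB, so BD runs at 161.00°; with |BD| = 18.0, D = (11.777, 45.996). ∠BDG = 62.3° gives DG at -81.300° from the x-axis; with |DG| = 26.2, G = (15.740, 20.098). DG is perpendicular to GM, so GM runs at 8.7000°; with |GM| = 26.4, M = (41.836, 24.091). Then |EM| = |M − E| = 48.276.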